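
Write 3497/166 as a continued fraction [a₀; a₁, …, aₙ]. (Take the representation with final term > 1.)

3497 = 21·166 + 11
166 = 15·11 + 1
11 = 11·1 + 0  (stop)
So 3497/166 = [21; 15, 11].

[21; 15, 11]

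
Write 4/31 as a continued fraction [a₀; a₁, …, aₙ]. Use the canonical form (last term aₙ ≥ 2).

4 = 0×31 + 4
31 = 7×4 + 3
4 = 1×3 + 1
3 = 3×1 + 0  (stop)
So 4/31 = [0; 7, 1, 3].

[0; 7, 1, 3]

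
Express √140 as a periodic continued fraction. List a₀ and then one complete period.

a₀ = ⌊√140⌋ = 11.

[11; 1, 4, 1, 22]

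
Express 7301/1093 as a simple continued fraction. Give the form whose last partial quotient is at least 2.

7301 = 6·1093 + 743
1093 = 1·743 + 350
743 = 2·350 + 43
350 = 8·43 + 6
43 = 7·6 + 1
6 = 6·1 + 0  (stop)
So 7301/1093 = [6; 1, 2, 8, 7, 6].

[6; 1, 2, 8, 7, 6]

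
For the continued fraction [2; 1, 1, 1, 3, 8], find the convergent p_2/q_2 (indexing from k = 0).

5/2

Using pₖ = aₖpₖ₋₁ + pₖ₋₂, qₖ = aₖqₖ₋₁ + qₖ₋₂ (with p₋₁=1, p₋₂=0, q₋₁=0, q₋₂=1):
  k=0: a=2, p=2, q=1
  k=1: a=1, p=3, q=1
  k=2: a=1, p=5, q=2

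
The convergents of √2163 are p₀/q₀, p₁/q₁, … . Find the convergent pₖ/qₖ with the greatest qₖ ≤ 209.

√2163 = [46; 1, 1, 30, 1, 1, 92, …] (period length 6).
Convergents:
  p_0/q_0 = 46/1
  p_1/q_1 = 47/1
  p_2/q_2 = 93/2
  p_3/q_3 = 2837/61
  p_4/q_4 = 2930/63
  p_5/q_5 = 5767/124
  p_6/q_6 = 533494/11471
q_5 = 124 ≤ 209 < 11471 = q_6, so the answer is 5767/124.

5767/124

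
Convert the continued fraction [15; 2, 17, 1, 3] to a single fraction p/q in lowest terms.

Using pₖ = aₖpₖ₋₁ + pₖ₋₂ and qₖ = aₖqₖ₋₁ + qₖ₋₂:
  k=0: a=15, p=15, q=1
  k=1: a=2, p=31, q=2
  k=2: a=17, p=542, q=35
  k=3: a=1, p=573, q=37
  k=4: a=3, p=2261, q=146

2261/146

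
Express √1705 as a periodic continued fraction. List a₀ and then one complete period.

a₀ = ⌊√1705⌋ = 41.
With m₀=0, d₀=1 and mₖ₊₁ = dₖaₖ − mₖ, dₖ₊₁ = (n − mₖ₊₁²)/dₖ, aₖ₊₁ = ⌊(a₀+mₖ₊₁)/dₖ₊₁⌋:
  k=1: m=41, d=24, a=3
  k=2: m=31, d=31, a=2
  k=3: m=31, d=24, a=3
  k=4: m=41, d=1, a=82
d=1 and a=2a₀=82 at k=4, so the next step gives (m, d) = (41, 24) again — its k=1 value — and the period has length 4.

[41; 3, 2, 3, 82]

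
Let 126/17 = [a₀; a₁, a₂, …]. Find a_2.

126 = 7·17 + 7   →  a_0 = 7
17 = 2·7 + 3   →  a_1 = 2
7 = 2·3 + 1   →  a_2 = 2

2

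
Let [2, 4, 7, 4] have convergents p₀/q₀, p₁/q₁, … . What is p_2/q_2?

65/29

Using pₖ = aₖpₖ₋₁ + pₖ₋₂, qₖ = aₖqₖ₋₁ + qₖ₋₂ (with p₋₁=1, p₋₂=0, q₋₁=0, q₋₂=1):
  k=0: a=2, p=2, q=1
  k=1: a=4, p=9, q=4
  k=2: a=7, p=65, q=29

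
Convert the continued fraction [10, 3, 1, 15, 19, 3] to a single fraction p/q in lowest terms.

Using pₖ = aₖpₖ₋₁ + pₖ₋₂ and qₖ = aₖqₖ₋₁ + qₖ₋₂:
  k=0: a=10, p=10, q=1
  k=1: a=3, p=31, q=3
  k=2: a=1, p=41, q=4
  k=3: a=15, p=646, q=63
  k=4: a=19, p=12315, q=1201
  k=5: a=3, p=37591, q=3666

37591/3666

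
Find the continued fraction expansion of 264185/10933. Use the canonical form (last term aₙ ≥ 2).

[24; 6, 10, 4, 14, 3]

264185 = 24·10933 + 1793
10933 = 6·1793 + 175
1793 = 10·175 + 43
175 = 4·43 + 3
43 = 14·3 + 1
3 = 3·1 + 0  (stop)
So 264185/10933 = [24; 6, 10, 4, 14, 3].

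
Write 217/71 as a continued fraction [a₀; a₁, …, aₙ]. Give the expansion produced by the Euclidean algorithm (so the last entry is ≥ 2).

217 = 3*71 + 4
71 = 17*4 + 3
4 = 1*3 + 1
3 = 3*1 + 0  (stop)
So 217/71 = [3; 17, 1, 3].

[3; 17, 1, 3]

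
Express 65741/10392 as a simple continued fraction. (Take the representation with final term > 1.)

65741 = 6×10392 + 3389
10392 = 3×3389 + 225
3389 = 15×225 + 14
225 = 16×14 + 1
14 = 14×1 + 0  (stop)
So 65741/10392 = [6; 3, 15, 16, 14].

[6; 3, 15, 16, 14]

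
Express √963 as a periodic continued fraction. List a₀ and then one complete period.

[31; 31, 62]

a₀ = ⌊√963⌋ = 31.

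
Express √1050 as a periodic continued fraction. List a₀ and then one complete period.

a₀ = ⌊√1050⌋ = 32.

[32; 2, 2, 10, 2, 2, 64]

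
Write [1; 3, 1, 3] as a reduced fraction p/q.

Using pₖ = aₖpₖ₋₁ + pₖ₋₂ and qₖ = aₖqₖ₋₁ + qₖ₋₂:
  k=0: a=1, p=1, q=1
  k=1: a=3, p=4, q=3
  k=2: a=1, p=5, q=4
  k=3: a=3, p=19, q=15

19/15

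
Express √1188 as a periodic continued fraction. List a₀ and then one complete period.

[34; 2, 7, 6, 7, 2, 68]

a₀ = ⌊√1188⌋ = 34.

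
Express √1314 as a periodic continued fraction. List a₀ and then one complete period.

a₀ = ⌊√1314⌋ = 36.
With m₀=0, d₀=1 and mₖ₊₁ = dₖaₖ − mₖ, dₖ₊₁ = (n − mₖ₊₁²)/dₖ, aₖ₊₁ = ⌊(a₀+mₖ₊₁)/dₖ₊₁⌋:
  k=1: m=36, d=18, a=4
  k=2: m=36, d=1, a=72
d=1 and a=2a₀=72 at k=2, so the next step gives (m, d) = (36, 18) again — its k=1 value — and the period has length 2.

[36; 4, 72]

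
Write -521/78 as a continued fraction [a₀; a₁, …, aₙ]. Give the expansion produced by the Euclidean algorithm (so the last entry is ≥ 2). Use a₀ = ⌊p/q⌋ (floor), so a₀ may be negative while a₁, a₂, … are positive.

-521 = -7×78 + 25
78 = 3×25 + 3
25 = 8×3 + 1
3 = 3×1 + 0  (stop)
So -521/78 = [-7; 3, 8, 3].

[-7; 3, 8, 3]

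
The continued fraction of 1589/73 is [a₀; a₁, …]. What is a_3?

3

1589 = 21·73 + 56   →  a_0 = 21
73 = 1·56 + 17   →  a_1 = 1
56 = 3·17 + 5   →  a_2 = 3
17 = 3·5 + 2   →  a_3 = 3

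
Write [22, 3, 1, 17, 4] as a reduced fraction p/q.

Fold from the inside: start with 4/1.
  17 + 1/4 = 69/4
  1 + 4/69 = 73/69
  3 + 69/73 = 288/73
  22 + 73/288 = 6409/288

6409/288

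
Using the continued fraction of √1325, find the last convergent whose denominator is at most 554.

√1325 = [36; 2, 2, 72, …] (period length 3).
Convergents:
  p_0/q_0 = 36/1
  p_1/q_1 = 73/2
  p_2/q_2 = 182/5
  p_3/q_3 = 13177/362
  p_4/q_4 = 26536/729
q_3 = 362 ≤ 554 < 729 = q_4, so the answer is 13177/362.

13177/362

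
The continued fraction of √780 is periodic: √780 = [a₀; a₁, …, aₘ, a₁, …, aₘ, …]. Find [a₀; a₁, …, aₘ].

a₀ = ⌊√780⌋ = 27.

[27; 1, 12, 1, 54]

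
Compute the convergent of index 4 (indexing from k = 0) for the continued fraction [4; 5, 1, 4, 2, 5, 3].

267/64

Using pₖ = aₖpₖ₋₁ + pₖ₋₂, qₖ = aₖqₖ₋₁ + qₖ₋₂ (with p₋₁=1, p₋₂=0, q₋₁=0, q₋₂=1):
  k=0: a=4, p=4, q=1
  k=1: a=5, p=21, q=5
  k=2: a=1, p=25, q=6
  k=3: a=4, p=121, q=29
  k=4: a=2, p=267, q=64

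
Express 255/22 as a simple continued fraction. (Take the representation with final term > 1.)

255 = 11*22 + 13
22 = 1*13 + 9
13 = 1*9 + 4
9 = 2*4 + 1
4 = 4*1 + 0  (stop)
So 255/22 = [11; 1, 1, 2, 4].

[11; 1, 1, 2, 4]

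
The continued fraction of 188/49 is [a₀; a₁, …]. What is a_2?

5

188 = 3·49 + 41   →  a_0 = 3
49 = 1·41 + 8   →  a_1 = 1
41 = 5·8 + 1   →  a_2 = 5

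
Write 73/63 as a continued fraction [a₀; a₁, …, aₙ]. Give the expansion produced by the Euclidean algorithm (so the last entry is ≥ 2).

73 = 1·63 + 10
63 = 6·10 + 3
10 = 3·3 + 1
3 = 3·1 + 0  (stop)
So 73/63 = [1; 6, 3, 3].

[1; 6, 3, 3]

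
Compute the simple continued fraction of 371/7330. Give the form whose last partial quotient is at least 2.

371 = 0*7330 + 371
7330 = 19*371 + 281
371 = 1*281 + 90
281 = 3*90 + 11
90 = 8*11 + 2
11 = 5*2 + 1
2 = 2*1 + 0  (stop)
So 371/7330 = [0; 19, 1, 3, 8, 5, 2].

[0; 19, 1, 3, 8, 5, 2]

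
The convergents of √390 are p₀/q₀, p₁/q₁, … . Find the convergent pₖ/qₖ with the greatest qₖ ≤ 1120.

12481/632

√390 = [19; 1, 2, 1, 38, …] (period length 4).
Convergents:
  p_0/q_0 = 19/1
  p_1/q_1 = 20/1
  p_2/q_2 = 59/3
  p_3/q_3 = 79/4
  p_4/q_4 = 3061/155
  p_5/q_5 = 3140/159
  p_6/q_6 = 9341/473
  p_7/q_7 = 12481/632
  p_8/q_8 = 483619/24489
q_7 = 632 ≤ 1120 < 24489 = q_8, so the answer is 12481/632.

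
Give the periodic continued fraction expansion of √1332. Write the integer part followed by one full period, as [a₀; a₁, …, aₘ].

[36; 2, 72]

a₀ = ⌊√1332⌋ = 36.
With m₀=0, d₀=1 and mₖ₊₁ = dₖaₖ − mₖ, dₖ₊₁ = (n − mₖ₊₁²)/dₖ, aₖ₊₁ = ⌊(a₀+mₖ₊₁)/dₖ₊₁⌋:
  k=1: m=36, d=36, a=2
  k=2: m=36, d=1, a=72
d=1 and a=2a₀=72 at k=2, so the next step gives (m, d) = (36, 36) again — its k=1 value — and the period has length 2.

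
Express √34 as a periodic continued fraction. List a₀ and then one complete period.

[5; 1, 4, 1, 10]

a₀ = ⌊√34⌋ = 5.
With m₀=0, d₀=1 and mₖ₊₁ = dₖaₖ − mₖ, dₖ₊₁ = (n − mₖ₊₁²)/dₖ, aₖ₊₁ = ⌊(a₀+mₖ₊₁)/dₖ₊₁⌋:
  k=1: m=5, d=9, a=1
  k=2: m=4, d=2, a=4
  k=3: m=4, d=9, a=1
  k=4: m=5, d=1, a=10
d=1 and a=2a₀=10 at k=4, so the next step gives (m, d) = (5, 9) again — its k=1 value — and the period has length 4.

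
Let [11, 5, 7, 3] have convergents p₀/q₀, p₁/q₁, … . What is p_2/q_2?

403/36

Using pₖ = aₖpₖ₋₁ + pₖ₋₂, qₖ = aₖqₖ₋₁ + qₖ₋₂ (with p₋₁=1, p₋₂=0, q₋₁=0, q₋₂=1):
  k=0: a=11, p=11, q=1
  k=1: a=5, p=56, q=5
  k=2: a=7, p=403, q=36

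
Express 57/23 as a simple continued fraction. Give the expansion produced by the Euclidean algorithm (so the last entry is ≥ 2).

[2; 2, 11]

57 = 2·23 + 11
23 = 2·11 + 1
11 = 11·1 + 0  (stop)
So 57/23 = [2; 2, 11].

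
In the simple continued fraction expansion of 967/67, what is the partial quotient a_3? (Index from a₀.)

4

967 = 14·67 + 29   →  a_0 = 14
67 = 2·29 + 9   →  a_1 = 2
29 = 3·9 + 2   →  a_2 = 3
9 = 4·2 + 1   →  a_3 = 4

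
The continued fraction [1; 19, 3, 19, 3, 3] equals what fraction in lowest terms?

11973/11384

Fold from the inside: start with 3/1.
  3 + 1/3 = 10/3
  19 + 3/10 = 193/10
  3 + 10/193 = 589/193
  19 + 193/589 = 11384/589
  1 + 589/11384 = 11973/11384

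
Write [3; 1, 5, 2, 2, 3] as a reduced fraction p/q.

Using pₖ = aₖpₖ₋₁ + pₖ₋₂ and qₖ = aₖqₖ₋₁ + qₖ₋₂:
  k=0: a=3, p=3, q=1
  k=1: a=1, p=4, q=1
  k=2: a=5, p=23, q=6
  k=3: a=2, p=50, q=13
  k=4: a=2, p=123, q=32
  k=5: a=3, p=419, q=109

419/109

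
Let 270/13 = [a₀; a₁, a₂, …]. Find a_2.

3

270 = 20·13 + 10   →  a_0 = 20
13 = 1·10 + 3   →  a_1 = 1
10 = 3·3 + 1   →  a_2 = 3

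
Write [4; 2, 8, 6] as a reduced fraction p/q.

Using pₖ = aₖpₖ₋₁ + pₖ₋₂ and qₖ = aₖqₖ₋₁ + qₖ₋₂:
  k=0: a=4, p=4, q=1
  k=1: a=2, p=9, q=2
  k=2: a=8, p=76, q=17
  k=3: a=6, p=465, q=104

465/104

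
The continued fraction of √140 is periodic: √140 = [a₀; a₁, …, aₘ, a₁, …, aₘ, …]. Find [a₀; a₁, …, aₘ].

a₀ = ⌊√140⌋ = 11.

[11; 1, 4, 1, 22]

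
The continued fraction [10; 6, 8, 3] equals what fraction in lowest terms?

1555/153

Using pₖ = aₖpₖ₋₁ + pₖ₋₂ and qₖ = aₖqₖ₋₁ + qₖ₋₂:
  k=0: a=10, p=10, q=1
  k=1: a=6, p=61, q=6
  k=2: a=8, p=498, q=49
  k=3: a=3, p=1555, q=153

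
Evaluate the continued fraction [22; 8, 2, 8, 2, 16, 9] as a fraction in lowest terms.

1006835/45521

Using pₖ = aₖpₖ₋₁ + pₖ₋₂ and qₖ = aₖqₖ₋₁ + qₖ₋₂:
  k=0: a=22, p=22, q=1
  k=1: a=8, p=177, q=8
  k=2: a=2, p=376, q=17
  k=3: a=8, p=3185, q=144
  k=4: a=2, p=6746, q=305
  k=5: a=16, p=111121, q=5024
  k=6: a=9, p=1006835, q=45521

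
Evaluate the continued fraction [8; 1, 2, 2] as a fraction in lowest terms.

Using pₖ = aₖpₖ₋₁ + pₖ₋₂ and qₖ = aₖqₖ₋₁ + qₖ₋₂:
  k=0: a=8, p=8, q=1
  k=1: a=1, p=9, q=1
  k=2: a=2, p=26, q=3
  k=3: a=2, p=61, q=7

61/7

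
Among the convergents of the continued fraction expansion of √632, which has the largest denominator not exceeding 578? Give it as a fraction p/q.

7743/308

√632 = [25; 7, 6, 7, 50, …] (period length 4).
Convergents:
  p_0/q_0 = 25/1
  p_1/q_1 = 176/7
  p_2/q_2 = 1081/43
  p_3/q_3 = 7743/308
  p_4/q_4 = 388231/15443
q_3 = 308 ≤ 578 < 15443 = q_4, so the answer is 7743/308.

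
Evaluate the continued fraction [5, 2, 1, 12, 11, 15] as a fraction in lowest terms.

Fold from the inside: start with 15/1.
  11 + 1/15 = 166/15
  12 + 15/166 = 2007/166
  1 + 166/2007 = 2173/2007
  2 + 2007/2173 = 6353/2173
  5 + 2173/6353 = 33938/6353

33938/6353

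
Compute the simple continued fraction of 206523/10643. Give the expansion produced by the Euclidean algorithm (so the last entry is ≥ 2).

[19; 2, 2, 8, 3, 11, 3, 2]

206523 = 19×10643 + 4306
10643 = 2×4306 + 2031
4306 = 2×2031 + 244
2031 = 8×244 + 79
244 = 3×79 + 7
79 = 11×7 + 2
7 = 3×2 + 1
2 = 2×1 + 0  (stop)
So 206523/10643 = [19; 2, 2, 8, 3, 11, 3, 2].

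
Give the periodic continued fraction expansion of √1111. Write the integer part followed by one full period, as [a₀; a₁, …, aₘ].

a₀ = ⌊√1111⌋ = 33.
With m₀=0, d₀=1 and mₖ₊₁ = dₖaₖ − mₖ, dₖ₊₁ = (n − mₖ₊₁²)/dₖ, aₖ₊₁ = ⌊(a₀+mₖ₊₁)/dₖ₊₁⌋:
  k=1: m=33, d=22, a=3
  k=2: m=33, d=1, a=66
d=1 and a=2a₀=66 at k=2, so the next step gives (m, d) = (33, 22) again — its k=1 value — and the period has length 2.

[33; 3, 66]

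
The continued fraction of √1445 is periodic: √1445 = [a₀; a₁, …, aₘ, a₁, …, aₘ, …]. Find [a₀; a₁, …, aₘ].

a₀ = ⌊√1445⌋ = 38.

[38; 76]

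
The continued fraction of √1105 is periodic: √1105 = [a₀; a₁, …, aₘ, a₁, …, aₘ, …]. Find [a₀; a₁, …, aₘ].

a₀ = ⌊√1105⌋ = 33.

[33; 4, 7, 7, 4, 66]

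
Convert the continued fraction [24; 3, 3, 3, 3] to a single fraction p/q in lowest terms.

2649/109

Fold from the inside: start with 3/1.
  3 + 1/3 = 10/3
  3 + 3/10 = 33/10
  3 + 10/33 = 109/33
  24 + 33/109 = 2649/109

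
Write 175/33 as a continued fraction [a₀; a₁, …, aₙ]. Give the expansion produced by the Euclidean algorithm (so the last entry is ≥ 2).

175 = 5·33 + 10
33 = 3·10 + 3
10 = 3·3 + 1
3 = 3·1 + 0  (stop)
So 175/33 = [5; 3, 3, 3].

[5; 3, 3, 3]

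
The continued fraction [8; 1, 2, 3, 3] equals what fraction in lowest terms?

Fold from the inside: start with 3/1.
  3 + 1/3 = 10/3
  2 + 3/10 = 23/10
  1 + 10/23 = 33/23
  8 + 23/33 = 287/33

287/33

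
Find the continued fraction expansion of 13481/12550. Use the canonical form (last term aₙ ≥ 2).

13481 = 1*12550 + 931
12550 = 13*931 + 447
931 = 2*447 + 37
447 = 12*37 + 3
37 = 12*3 + 1
3 = 3*1 + 0  (stop)
So 13481/12550 = [1; 13, 2, 12, 12, 3].

[1; 13, 2, 12, 12, 3]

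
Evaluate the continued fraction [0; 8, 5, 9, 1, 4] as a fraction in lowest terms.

250/2049

Using pₖ = aₖpₖ₋₁ + pₖ₋₂ and qₖ = aₖqₖ₋₁ + qₖ₋₂:
  k=0: a=0, p=0, q=1
  k=1: a=8, p=1, q=8
  k=2: a=5, p=5, q=41
  k=3: a=9, p=46, q=377
  k=4: a=1, p=51, q=418
  k=5: a=4, p=250, q=2049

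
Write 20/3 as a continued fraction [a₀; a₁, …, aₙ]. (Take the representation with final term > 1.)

[6; 1, 2]

20 = 6·3 + 2
3 = 1·2 + 1
2 = 2·1 + 0  (stop)
So 20/3 = [6; 1, 2].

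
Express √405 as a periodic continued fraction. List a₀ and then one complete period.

a₀ = ⌊√405⌋ = 20.
With m₀=0, d₀=1 and mₖ₊₁ = dₖaₖ − mₖ, dₖ₊₁ = (n − mₖ₊₁²)/dₖ, aₖ₊₁ = ⌊(a₀+mₖ₊₁)/dₖ₊₁⌋:
  k=1: m=20, d=5, a=8
  k=2: m=20, d=1, a=40
d=1 and a=2a₀=40 at k=2, so the next step gives (m, d) = (20, 5) again — its k=1 value — and the period has length 2.

[20; 8, 40]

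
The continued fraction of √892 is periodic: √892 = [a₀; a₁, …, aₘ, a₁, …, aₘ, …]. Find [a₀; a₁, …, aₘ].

[29; 1, 6, 2, 14, 2, 6, 1, 58]

a₀ = ⌊√892⌋ = 29.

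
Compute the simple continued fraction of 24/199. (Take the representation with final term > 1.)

24 = 0×199 + 24
199 = 8×24 + 7
24 = 3×7 + 3
7 = 2×3 + 1
3 = 3×1 + 0  (stop)
So 24/199 = [0; 8, 3, 2, 3].

[0; 8, 3, 2, 3]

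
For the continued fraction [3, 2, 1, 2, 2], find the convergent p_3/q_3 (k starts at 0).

Using pₖ = aₖpₖ₋₁ + pₖ₋₂, qₖ = aₖqₖ₋₁ + qₖ₋₂ (with p₋₁=1, p₋₂=0, q₋₁=0, q₋₂=1):
  k=0: a=3, p=3, q=1
  k=1: a=2, p=7, q=2
  k=2: a=1, p=10, q=3
  k=3: a=2, p=27, q=8

27/8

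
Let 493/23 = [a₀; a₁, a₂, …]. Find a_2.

3

493 = 21·23 + 10   →  a_0 = 21
23 = 2·10 + 3   →  a_1 = 2
10 = 3·3 + 1   →  a_2 = 3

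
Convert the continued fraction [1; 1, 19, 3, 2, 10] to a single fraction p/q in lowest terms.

2889/1481

Fold from the inside: start with 10/1.
  2 + 1/10 = 21/10
  3 + 10/21 = 73/21
  19 + 21/73 = 1408/73
  1 + 73/1408 = 1481/1408
  1 + 1408/1481 = 2889/1481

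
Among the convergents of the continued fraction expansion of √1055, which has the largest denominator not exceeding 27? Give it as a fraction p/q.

√1055 = [32; 2, 12, 2, 64, …] (period length 4).
Convergents:
  p_0/q_0 = 32/1
  p_1/q_1 = 65/2
  p_2/q_2 = 812/25
  p_3/q_3 = 1689/52
q_2 = 25 ≤ 27 < 52 = q_3, so the answer is 812/25.

812/25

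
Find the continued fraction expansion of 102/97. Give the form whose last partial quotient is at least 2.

102 = 1·97 + 5
97 = 19·5 + 2
5 = 2·2 + 1
2 = 2·1 + 0  (stop)
So 102/97 = [1; 19, 2, 2].

[1; 19, 2, 2]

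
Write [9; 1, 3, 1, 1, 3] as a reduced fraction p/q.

313/32

Using pₖ = aₖpₖ₋₁ + pₖ₋₂ and qₖ = aₖqₖ₋₁ + qₖ₋₂:
  k=0: a=9, p=9, q=1
  k=1: a=1, p=10, q=1
  k=2: a=3, p=39, q=4
  k=3: a=1, p=49, q=5
  k=4: a=1, p=88, q=9
  k=5: a=3, p=313, q=32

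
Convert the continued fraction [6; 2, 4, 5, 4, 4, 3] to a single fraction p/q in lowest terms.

17419/2702

Using pₖ = aₖpₖ₋₁ + pₖ₋₂ and qₖ = aₖqₖ₋₁ + qₖ₋₂:
  k=0: a=6, p=6, q=1
  k=1: a=2, p=13, q=2
  k=2: a=4, p=58, q=9
  k=3: a=5, p=303, q=47
  k=4: a=4, p=1270, q=197
  k=5: a=4, p=5383, q=835
  k=6: a=3, p=17419, q=2702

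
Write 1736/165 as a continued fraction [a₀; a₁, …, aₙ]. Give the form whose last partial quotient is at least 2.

1736 = 10·165 + 86
165 = 1·86 + 79
86 = 1·79 + 7
79 = 11·7 + 2
7 = 3·2 + 1
2 = 2·1 + 0  (stop)
So 1736/165 = [10; 1, 1, 11, 3, 2].

[10; 1, 1, 11, 3, 2]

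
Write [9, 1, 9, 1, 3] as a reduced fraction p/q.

Using pₖ = aₖpₖ₋₁ + pₖ₋₂ and qₖ = aₖqₖ₋₁ + qₖ₋₂:
  k=0: a=9, p=9, q=1
  k=1: a=1, p=10, q=1
  k=2: a=9, p=99, q=10
  k=3: a=1, p=109, q=11
  k=4: a=3, p=426, q=43

426/43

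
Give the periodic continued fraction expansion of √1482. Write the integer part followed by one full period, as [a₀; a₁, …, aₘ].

a₀ = ⌊√1482⌋ = 38.

[38; 2, 76]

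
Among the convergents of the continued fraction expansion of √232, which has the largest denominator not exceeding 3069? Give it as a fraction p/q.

√232 = [15; 4, 3, 7, 3, 4, 30, …] (period length 6).
Convergents:
  p_0/q_0 = 15/1
  p_1/q_1 = 61/4
  p_2/q_2 = 198/13
  p_3/q_3 = 1447/95
  p_4/q_4 = 4539/298
  p_5/q_5 = 19603/1287
  p_6/q_6 = 592629/38908
q_5 = 1287 ≤ 3069 < 38908 = q_6, so the answer is 19603/1287.

19603/1287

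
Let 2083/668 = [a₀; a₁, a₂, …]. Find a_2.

2083 = 3·668 + 79   →  a_0 = 3
668 = 8·79 + 36   →  a_1 = 8
79 = 2·36 + 7   →  a_2 = 2

2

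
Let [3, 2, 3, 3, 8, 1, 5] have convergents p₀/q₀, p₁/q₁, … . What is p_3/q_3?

79/23

Using pₖ = aₖpₖ₋₁ + pₖ₋₂, qₖ = aₖqₖ₋₁ + qₖ₋₂ (with p₋₁=1, p₋₂=0, q₋₁=0, q₋₂=1):
  k=0: a=3, p=3, q=1
  k=1: a=2, p=7, q=2
  k=2: a=3, p=24, q=7
  k=3: a=3, p=79, q=23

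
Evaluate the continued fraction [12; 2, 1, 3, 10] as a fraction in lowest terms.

1397/113

Fold from the inside: start with 10/1.
  3 + 1/10 = 31/10
  1 + 10/31 = 41/31
  2 + 31/41 = 113/41
  12 + 41/113 = 1397/113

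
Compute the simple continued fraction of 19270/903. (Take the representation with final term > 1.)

19270 = 21·903 + 307
903 = 2·307 + 289
307 = 1·289 + 18
289 = 16·18 + 1
18 = 18·1 + 0  (stop)
So 19270/903 = [21; 2, 1, 16, 18].

[21; 2, 1, 16, 18]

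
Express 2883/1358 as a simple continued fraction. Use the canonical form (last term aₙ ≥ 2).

[2; 8, 7, 1, 1, 2, 4]

2883 = 2*1358 + 167
1358 = 8*167 + 22
167 = 7*22 + 13
22 = 1*13 + 9
13 = 1*9 + 4
9 = 2*4 + 1
4 = 4*1 + 0  (stop)
So 2883/1358 = [2; 8, 7, 1, 1, 2, 4].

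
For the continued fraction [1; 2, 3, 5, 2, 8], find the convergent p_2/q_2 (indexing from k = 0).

10/7

Using pₖ = aₖpₖ₋₁ + pₖ₋₂, qₖ = aₖqₖ₋₁ + qₖ₋₂ (with p₋₁=1, p₋₂=0, q₋₁=0, q₋₂=1):
  k=0: a=1, p=1, q=1
  k=1: a=2, p=3, q=2
  k=2: a=3, p=10, q=7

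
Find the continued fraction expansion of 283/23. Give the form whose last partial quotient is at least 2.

283 = 12×23 + 7
23 = 3×7 + 2
7 = 3×2 + 1
2 = 2×1 + 0  (stop)
So 283/23 = [12; 3, 3, 2].

[12; 3, 3, 2]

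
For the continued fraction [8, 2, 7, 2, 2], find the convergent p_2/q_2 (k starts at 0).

Using pₖ = aₖpₖ₋₁ + pₖ₋₂, qₖ = aₖqₖ₋₁ + qₖ₋₂ (with p₋₁=1, p₋₂=0, q₋₁=0, q₋₂=1):
  k=0: a=8, p=8, q=1
  k=1: a=2, p=17, q=2
  k=2: a=7, p=127, q=15

127/15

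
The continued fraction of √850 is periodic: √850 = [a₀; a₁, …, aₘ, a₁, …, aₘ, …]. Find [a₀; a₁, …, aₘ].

[29; 6, 2, 6, 58]

a₀ = ⌊√850⌋ = 29.
With m₀=0, d₀=1 and mₖ₊₁ = dₖaₖ − mₖ, dₖ₊₁ = (n − mₖ₊₁²)/dₖ, aₖ₊₁ = ⌊(a₀+mₖ₊₁)/dₖ₊₁⌋:
  k=1: m=29, d=9, a=6
  k=2: m=25, d=25, a=2
  k=3: m=25, d=9, a=6
  k=4: m=29, d=1, a=58
d=1 and a=2a₀=58 at k=4, so the next step gives (m, d) = (29, 9) again — its k=1 value — and the period has length 4.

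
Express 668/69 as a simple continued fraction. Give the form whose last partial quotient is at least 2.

[9; 1, 2, 7, 3]

668 = 9×69 + 47
69 = 1×47 + 22
47 = 2×22 + 3
22 = 7×3 + 1
3 = 3×1 + 0  (stop)
So 668/69 = [9; 1, 2, 7, 3].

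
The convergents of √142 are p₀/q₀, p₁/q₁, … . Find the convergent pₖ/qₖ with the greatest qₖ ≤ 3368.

√142 = [11; 1, 10, 1, 22, …] (period length 4).
Convergents:
  p_0/q_0 = 11/1
  p_1/q_1 = 12/1
  p_2/q_2 = 131/11
  p_3/q_3 = 143/12
  p_4/q_4 = 3277/275
  p_5/q_5 = 3420/287
  p_6/q_6 = 37477/3145
  p_7/q_7 = 40897/3432
q_6 = 3145 ≤ 3368 < 3432 = q_7, so the answer is 37477/3145.

37477/3145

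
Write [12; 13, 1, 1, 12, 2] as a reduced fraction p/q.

Fold from the inside: start with 2/1.
  12 + 1/2 = 25/2
  1 + 2/25 = 27/25
  1 + 25/27 = 52/27
  13 + 27/52 = 703/52
  12 + 52/703 = 8488/703

8488/703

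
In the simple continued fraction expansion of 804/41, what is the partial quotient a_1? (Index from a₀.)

1

804 = 19·41 + 25   →  a_0 = 19
41 = 1·25 + 16   →  a_1 = 1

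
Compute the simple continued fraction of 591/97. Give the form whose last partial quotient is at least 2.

591 = 6*97 + 9
97 = 10*9 + 7
9 = 1*7 + 2
7 = 3*2 + 1
2 = 2*1 + 0  (stop)
So 591/97 = [6; 10, 1, 3, 2].

[6; 10, 1, 3, 2]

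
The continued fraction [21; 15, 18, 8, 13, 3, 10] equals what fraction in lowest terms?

Using pₖ = aₖpₖ₋₁ + pₖ₋₂ and qₖ = aₖqₖ₋₁ + qₖ₋₂:
  k=0: a=21, p=21, q=1
  k=1: a=15, p=316, q=15
  k=2: a=18, p=5709, q=271
  k=3: a=8, p=45988, q=2183
  k=4: a=13, p=603553, q=28650
  k=5: a=3, p=1856647, q=88133
  k=6: a=10, p=19170023, q=909980

19170023/909980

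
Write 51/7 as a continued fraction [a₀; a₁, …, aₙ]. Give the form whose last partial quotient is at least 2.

51 = 7·7 + 2
7 = 3·2 + 1
2 = 2·1 + 0  (stop)
So 51/7 = [7; 3, 2].

[7; 3, 2]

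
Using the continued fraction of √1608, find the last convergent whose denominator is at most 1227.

√1608 = [40; 10, 80, …] (period length 2).
Convergents:
  p_0/q_0 = 40/1
  p_1/q_1 = 401/10
  p_2/q_2 = 32120/801
  p_3/q_3 = 321601/8020
q_2 = 801 ≤ 1227 < 8020 = q_3, so the answer is 32120/801.

32120/801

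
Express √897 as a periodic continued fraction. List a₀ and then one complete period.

a₀ = ⌊√897⌋ = 29.
With m₀=0, d₀=1 and mₖ₊₁ = dₖaₖ − mₖ, dₖ₊₁ = (n − mₖ₊₁²)/dₖ, aₖ₊₁ = ⌊(a₀+mₖ₊₁)/dₖ₊₁⌋:
  k=1: m=29, d=56, a=1
  k=2: m=27, d=3, a=18
  k=3: m=27, d=56, a=1
  k=4: m=29, d=1, a=58
d=1 and a=2a₀=58 at k=4, so the next step gives (m, d) = (29, 56) again — its k=1 value — and the period has length 4.

[29; 1, 18, 1, 58]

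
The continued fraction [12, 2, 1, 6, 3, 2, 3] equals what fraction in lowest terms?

Using pₖ = aₖpₖ₋₁ + pₖ₋₂ and qₖ = aₖqₖ₋₁ + qₖ₋₂:
  k=0: a=12, p=12, q=1
  k=1: a=2, p=25, q=2
  k=2: a=1, p=37, q=3
  k=3: a=6, p=247, q=20
  k=4: a=3, p=778, q=63
  k=5: a=2, p=1803, q=146
  k=6: a=3, p=6187, q=501

6187/501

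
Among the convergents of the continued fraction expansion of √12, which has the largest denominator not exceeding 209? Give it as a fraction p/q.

627/181

√12 = [3; 2, 6, …] (period length 2).
Convergents:
  p_0/q_0 = 3/1
  p_1/q_1 = 7/2
  p_2/q_2 = 45/13
  p_3/q_3 = 97/28
  p_4/q_4 = 627/181
  p_5/q_5 = 1351/390
q_4 = 181 ≤ 209 < 390 = q_5, so the answer is 627/181.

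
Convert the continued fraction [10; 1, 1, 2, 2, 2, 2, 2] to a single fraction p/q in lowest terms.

Fold from the inside: start with 2/1.
  2 + 1/2 = 5/2
  2 + 2/5 = 12/5
  2 + 5/12 = 29/12
  2 + 12/29 = 70/29
  1 + 29/70 = 99/70
  1 + 70/99 = 169/99
  10 + 99/169 = 1789/169

1789/169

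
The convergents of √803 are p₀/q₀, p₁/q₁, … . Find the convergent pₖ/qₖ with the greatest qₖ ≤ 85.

2352/83

√803 = [28; 2, 1, 27, 1, 2, 56, …] (period length 6).
Convergents:
  p_0/q_0 = 28/1
  p_1/q_1 = 57/2
  p_2/q_2 = 85/3
  p_3/q_3 = 2352/83
  p_4/q_4 = 2437/86
q_3 = 83 ≤ 85 < 86 = q_4, so the answer is 2352/83.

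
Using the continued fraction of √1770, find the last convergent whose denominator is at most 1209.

49518/1177

√1770 = [42; 14, 84, …] (period length 2).
Convergents:
  p_0/q_0 = 42/1
  p_1/q_1 = 589/14
  p_2/q_2 = 49518/1177
  p_3/q_3 = 693841/16492
q_2 = 1177 ≤ 1209 < 16492 = q_3, so the answer is 49518/1177.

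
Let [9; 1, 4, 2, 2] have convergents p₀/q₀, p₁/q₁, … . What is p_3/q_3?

108/11

Using pₖ = aₖpₖ₋₁ + pₖ₋₂, qₖ = aₖqₖ₋₁ + qₖ₋₂ (with p₋₁=1, p₋₂=0, q₋₁=0, q₋₂=1):
  k=0: a=9, p=9, q=1
  k=1: a=1, p=10, q=1
  k=2: a=4, p=49, q=5
  k=3: a=2, p=108, q=11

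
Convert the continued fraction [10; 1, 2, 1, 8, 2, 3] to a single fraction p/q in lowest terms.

2761/257

Using pₖ = aₖpₖ₋₁ + pₖ₋₂ and qₖ = aₖqₖ₋₁ + qₖ₋₂:
  k=0: a=10, p=10, q=1
  k=1: a=1, p=11, q=1
  k=2: a=2, p=32, q=3
  k=3: a=1, p=43, q=4
  k=4: a=8, p=376, q=35
  k=5: a=2, p=795, q=74
  k=6: a=3, p=2761, q=257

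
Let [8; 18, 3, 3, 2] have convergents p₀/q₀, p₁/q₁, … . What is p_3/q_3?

Using pₖ = aₖpₖ₋₁ + pₖ₋₂, qₖ = aₖqₖ₋₁ + qₖ₋₂ (with p₋₁=1, p₋₂=0, q₋₁=0, q₋₂=1):
  k=0: a=8, p=8, q=1
  k=1: a=18, p=145, q=18
  k=2: a=3, p=443, q=55
  k=3: a=3, p=1474, q=183

1474/183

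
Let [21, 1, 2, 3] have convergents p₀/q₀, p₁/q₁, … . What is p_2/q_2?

Using pₖ = aₖpₖ₋₁ + pₖ₋₂, qₖ = aₖqₖ₋₁ + qₖ₋₂ (with p₋₁=1, p₋₂=0, q₋₁=0, q₋₂=1):
  k=0: a=21, p=21, q=1
  k=1: a=1, p=22, q=1
  k=2: a=2, p=65, q=3

65/3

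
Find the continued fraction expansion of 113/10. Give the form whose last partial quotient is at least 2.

113 = 11·10 + 3
10 = 3·3 + 1
3 = 3·1 + 0  (stop)
So 113/10 = [11; 3, 3].

[11; 3, 3]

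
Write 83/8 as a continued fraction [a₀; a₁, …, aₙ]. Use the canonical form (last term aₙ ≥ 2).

83 = 10×8 + 3
8 = 2×3 + 2
3 = 1×2 + 1
2 = 2×1 + 0  (stop)
So 83/8 = [10; 2, 1, 2].

[10; 2, 1, 2]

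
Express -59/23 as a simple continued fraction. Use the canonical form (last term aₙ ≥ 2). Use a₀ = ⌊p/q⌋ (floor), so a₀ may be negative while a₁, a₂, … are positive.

-59 = -3×23 + 10
23 = 2×10 + 3
10 = 3×3 + 1
3 = 3×1 + 0  (stop)
So -59/23 = [-3; 2, 3, 3].

[-3; 2, 3, 3]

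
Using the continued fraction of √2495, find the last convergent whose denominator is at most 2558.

99850/1999

√2495 = [49; 1, 18, 1, 98, …] (period length 4).
Convergents:
  p_0/q_0 = 49/1
  p_1/q_1 = 50/1
  p_2/q_2 = 949/19
  p_3/q_3 = 999/20
  p_4/q_4 = 98851/1979
  p_5/q_5 = 99850/1999
  p_6/q_6 = 1896151/37961
q_5 = 1999 ≤ 2558 < 37961 = q_6, so the answer is 99850/1999.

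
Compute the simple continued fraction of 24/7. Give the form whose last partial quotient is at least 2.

[3; 2, 3]

24 = 3×7 + 3
7 = 2×3 + 1
3 = 3×1 + 0  (stop)
So 24/7 = [3; 2, 3].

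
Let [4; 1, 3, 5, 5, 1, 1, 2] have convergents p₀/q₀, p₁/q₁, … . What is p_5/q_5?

Using pₖ = aₖpₖ₋₁ + pₖ₋₂, qₖ = aₖqₖ₋₁ + qₖ₋₂ (with p₋₁=1, p₋₂=0, q₋₁=0, q₋₂=1):
  k=0: a=4, p=4, q=1
  k=1: a=1, p=5, q=1
  k=2: a=3, p=19, q=4
  k=3: a=5, p=100, q=21
  k=4: a=5, p=519, q=109
  k=5: a=1, p=619, q=130

619/130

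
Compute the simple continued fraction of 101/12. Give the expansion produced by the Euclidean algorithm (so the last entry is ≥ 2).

[8; 2, 2, 2]

101 = 8×12 + 5
12 = 2×5 + 2
5 = 2×2 + 1
2 = 2×1 + 0  (stop)
So 101/12 = [8; 2, 2, 2].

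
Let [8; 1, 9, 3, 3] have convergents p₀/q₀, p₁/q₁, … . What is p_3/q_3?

Using pₖ = aₖpₖ₋₁ + pₖ₋₂, qₖ = aₖqₖ₋₁ + qₖ₋₂ (with p₋₁=1, p₋₂=0, q₋₁=0, q₋₂=1):
  k=0: a=8, p=8, q=1
  k=1: a=1, p=9, q=1
  k=2: a=9, p=89, q=10
  k=3: a=3, p=276, q=31

276/31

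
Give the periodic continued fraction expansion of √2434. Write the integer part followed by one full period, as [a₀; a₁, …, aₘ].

[49; 2, 1, 48, 1, 2, 98]

a₀ = ⌊√2434⌋ = 49.
With m₀=0, d₀=1 and mₖ₊₁ = dₖaₖ − mₖ, dₖ₊₁ = (n − mₖ₊₁²)/dₖ, aₖ₊₁ = ⌊(a₀+mₖ₊₁)/dₖ₊₁⌋:
  k=1: m=49, d=33, a=2
  k=2: m=17, d=65, a=1
  k=3: m=48, d=2, a=48
  k=4: m=48, d=65, a=1
  k=5: m=17, d=33, a=2
  k=6: m=49, d=1, a=98
d=1 and a=2a₀=98 at k=6, so the next step gives (m, d) = (49, 33) again — its k=1 value — and the period has length 6.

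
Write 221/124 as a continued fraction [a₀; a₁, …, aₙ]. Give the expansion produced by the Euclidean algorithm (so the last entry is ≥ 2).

221 = 1*124 + 97
124 = 1*97 + 27
97 = 3*27 + 16
27 = 1*16 + 11
16 = 1*11 + 5
11 = 2*5 + 1
5 = 5*1 + 0  (stop)
So 221/124 = [1; 1, 3, 1, 1, 2, 5].

[1; 1, 3, 1, 1, 2, 5]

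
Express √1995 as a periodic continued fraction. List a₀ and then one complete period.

a₀ = ⌊√1995⌋ = 44.
With m₀=0, d₀=1 and mₖ₊₁ = dₖaₖ − mₖ, dₖ₊₁ = (n − mₖ₊₁²)/dₖ, aₖ₊₁ = ⌊(a₀+mₖ₊₁)/dₖ₊₁⌋:
  k=1: m=44, d=59, a=1
  k=2: m=15, d=30, a=1
  k=3: m=15, d=59, a=1
  k=4: m=44, d=1, a=88
d=1 and a=2a₀=88 at k=4, so the next step gives (m, d) = (44, 59) again — its k=1 value — and the period has length 4.

[44; 1, 1, 1, 88]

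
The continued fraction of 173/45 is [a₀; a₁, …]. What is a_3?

173 = 3·45 + 38   →  a_0 = 3
45 = 1·38 + 7   →  a_1 = 1
38 = 5·7 + 3   →  a_2 = 5
7 = 2·3 + 1   →  a_3 = 2

2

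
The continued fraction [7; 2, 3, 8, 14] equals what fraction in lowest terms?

Fold from the inside: start with 14/1.
  8 + 1/14 = 113/14
  3 + 14/113 = 353/113
  2 + 113/353 = 819/353
  7 + 353/819 = 6086/819

6086/819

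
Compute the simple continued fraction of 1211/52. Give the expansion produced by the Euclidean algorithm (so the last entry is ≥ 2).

1211 = 23×52 + 15
52 = 3×15 + 7
15 = 2×7 + 1
7 = 7×1 + 0  (stop)
So 1211/52 = [23; 3, 2, 7].

[23; 3, 2, 7]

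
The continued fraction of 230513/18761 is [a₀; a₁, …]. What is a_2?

230513 = 12·18761 + 5381   →  a_0 = 12
18761 = 3·5381 + 2618   →  a_1 = 3
5381 = 2·2618 + 145   →  a_2 = 2

2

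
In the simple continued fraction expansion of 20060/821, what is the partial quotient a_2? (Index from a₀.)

20060 = 24·821 + 356   →  a_0 = 24
821 = 2·356 + 109   →  a_1 = 2
356 = 3·109 + 29   →  a_2 = 3

3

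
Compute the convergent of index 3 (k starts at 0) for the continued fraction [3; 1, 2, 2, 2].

26/7

Using pₖ = aₖpₖ₋₁ + pₖ₋₂, qₖ = aₖqₖ₋₁ + qₖ₋₂ (with p₋₁=1, p₋₂=0, q₋₁=0, q₋₂=1):
  k=0: a=3, p=3, q=1
  k=1: a=1, p=4, q=1
  k=2: a=2, p=11, q=3
  k=3: a=2, p=26, q=7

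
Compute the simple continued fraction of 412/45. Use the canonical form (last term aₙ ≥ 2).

[9; 6, 2, 3]

412 = 9·45 + 7
45 = 6·7 + 3
7 = 2·3 + 1
3 = 3·1 + 0  (stop)
So 412/45 = [9; 6, 2, 3].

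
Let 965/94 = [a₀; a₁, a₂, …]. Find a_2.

965 = 10·94 + 25   →  a_0 = 10
94 = 3·25 + 19   →  a_1 = 3
25 = 1·19 + 6   →  a_2 = 1

1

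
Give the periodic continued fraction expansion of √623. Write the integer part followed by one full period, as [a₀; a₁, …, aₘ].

a₀ = ⌊√623⌋ = 24.
With m₀=0, d₀=1 and mₖ₊₁ = dₖaₖ − mₖ, dₖ₊₁ = (n − mₖ₊₁²)/dₖ, aₖ₊₁ = ⌊(a₀+mₖ₊₁)/dₖ₊₁⌋:
  k=1: m=24, d=47, a=1
  k=2: m=23, d=2, a=23
  k=3: m=23, d=47, a=1
  k=4: m=24, d=1, a=48
d=1 and a=2a₀=48 at k=4, so the next step gives (m, d) = (24, 47) again — its k=1 value — and the period has length 4.

[24; 1, 23, 1, 48]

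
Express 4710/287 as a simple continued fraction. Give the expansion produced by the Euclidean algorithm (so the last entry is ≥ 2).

[16; 2, 2, 3, 5, 3]

4710 = 16·287 + 118
287 = 2·118 + 51
118 = 2·51 + 16
51 = 3·16 + 3
16 = 5·3 + 1
3 = 3·1 + 0  (stop)
So 4710/287 = [16; 2, 2, 3, 5, 3].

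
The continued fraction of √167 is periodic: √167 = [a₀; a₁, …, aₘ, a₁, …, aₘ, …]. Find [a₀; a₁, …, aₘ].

a₀ = ⌊√167⌋ = 12.

[12; 1, 11, 1, 24]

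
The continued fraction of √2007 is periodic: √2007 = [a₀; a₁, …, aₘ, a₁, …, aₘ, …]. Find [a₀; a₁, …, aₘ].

[44; 1, 3, 1, 88]

a₀ = ⌊√2007⌋ = 44.
With m₀=0, d₀=1 and mₖ₊₁ = dₖaₖ − mₖ, dₖ₊₁ = (n − mₖ₊₁²)/dₖ, aₖ₊₁ = ⌊(a₀+mₖ₊₁)/dₖ₊₁⌋:
  k=1: m=44, d=71, a=1
  k=2: m=27, d=18, a=3
  k=3: m=27, d=71, a=1
  k=4: m=44, d=1, a=88
d=1 and a=2a₀=88 at k=4, so the next step gives (m, d) = (44, 71) again — its k=1 value — and the period has length 4.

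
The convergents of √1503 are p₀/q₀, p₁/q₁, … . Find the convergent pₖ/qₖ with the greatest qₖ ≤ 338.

13065/337

√1503 = [38; 1, 3, 3, 8, 3, 3, 1, 76, …] (period length 8).
Convergents:
  p_0/q_0 = 38/1
  p_1/q_1 = 39/1
  p_2/q_2 = 155/4
  p_3/q_3 = 504/13
  p_4/q_4 = 4187/108
  p_5/q_5 = 13065/337
  p_6/q_6 = 43382/1119
q_5 = 337 ≤ 338 < 1119 = q_6, so the answer is 13065/337.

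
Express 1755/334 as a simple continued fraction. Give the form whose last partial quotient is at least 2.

1755 = 5·334 + 85
334 = 3·85 + 79
85 = 1·79 + 6
79 = 13·6 + 1
6 = 6·1 + 0  (stop)
So 1755/334 = [5; 3, 1, 13, 6].

[5; 3, 1, 13, 6]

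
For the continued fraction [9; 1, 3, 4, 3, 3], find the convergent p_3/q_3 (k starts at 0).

Using pₖ = aₖpₖ₋₁ + pₖ₋₂, qₖ = aₖqₖ₋₁ + qₖ₋₂ (with p₋₁=1, p₋₂=0, q₋₁=0, q₋₂=1):
  k=0: a=9, p=9, q=1
  k=1: a=1, p=10, q=1
  k=2: a=3, p=39, q=4
  k=3: a=4, p=166, q=17

166/17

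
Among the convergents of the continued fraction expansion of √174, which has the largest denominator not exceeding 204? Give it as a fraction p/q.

√174 = [13; 5, 4, 5, 26, …] (period length 4).
Convergents:
  p_0/q_0 = 13/1
  p_1/q_1 = 66/5
  p_2/q_2 = 277/21
  p_3/q_3 = 1451/110
  p_4/q_4 = 38003/2881
q_3 = 110 ≤ 204 < 2881 = q_4, so the answer is 1451/110.

1451/110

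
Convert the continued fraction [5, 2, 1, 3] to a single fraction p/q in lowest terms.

Using pₖ = aₖpₖ₋₁ + pₖ₋₂ and qₖ = aₖqₖ₋₁ + qₖ₋₂:
  k=0: a=5, p=5, q=1
  k=1: a=2, p=11, q=2
  k=2: a=1, p=16, q=3
  k=3: a=3, p=59, q=11

59/11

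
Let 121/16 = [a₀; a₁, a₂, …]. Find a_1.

121 = 7·16 + 9   →  a_0 = 7
16 = 1·9 + 7   →  a_1 = 1

1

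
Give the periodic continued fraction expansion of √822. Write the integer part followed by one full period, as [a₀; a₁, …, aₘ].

[28; 1, 2, 28, 2, 1, 56]

a₀ = ⌊√822⌋ = 28.
With m₀=0, d₀=1 and mₖ₊₁ = dₖaₖ − mₖ, dₖ₊₁ = (n − mₖ₊₁²)/dₖ, aₖ₊₁ = ⌊(a₀+mₖ₊₁)/dₖ₊₁⌋:
  k=1: m=28, d=38, a=1
  k=2: m=10, d=19, a=2
  k=3: m=28, d=2, a=28
  k=4: m=28, d=19, a=2
  k=5: m=10, d=38, a=1
  k=6: m=28, d=1, a=56
d=1 and a=2a₀=56 at k=6, so the next step gives (m, d) = (28, 38) again — its k=1 value — and the period has length 6.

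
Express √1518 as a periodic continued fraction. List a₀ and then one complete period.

[38; 1, 24, 1, 76]

a₀ = ⌊√1518⌋ = 38.
With m₀=0, d₀=1 and mₖ₊₁ = dₖaₖ − mₖ, dₖ₊₁ = (n − mₖ₊₁²)/dₖ, aₖ₊₁ = ⌊(a₀+mₖ₊₁)/dₖ₊₁⌋:
  k=1: m=38, d=74, a=1
  k=2: m=36, d=3, a=24
  k=3: m=36, d=74, a=1
  k=4: m=38, d=1, a=76
d=1 and a=2a₀=76 at k=4, so the next step gives (m, d) = (38, 74) again — its k=1 value — and the period has length 4.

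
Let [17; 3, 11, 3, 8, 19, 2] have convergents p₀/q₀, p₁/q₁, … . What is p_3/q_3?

1819/105

Using pₖ = aₖpₖ₋₁ + pₖ₋₂, qₖ = aₖqₖ₋₁ + qₖ₋₂ (with p₋₁=1, p₋₂=0, q₋₁=0, q₋₂=1):
  k=0: a=17, p=17, q=1
  k=1: a=3, p=52, q=3
  k=2: a=11, p=589, q=34
  k=3: a=3, p=1819, q=105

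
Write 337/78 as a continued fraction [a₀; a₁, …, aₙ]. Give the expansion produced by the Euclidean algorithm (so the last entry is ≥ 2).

337 = 4*78 + 25
78 = 3*25 + 3
25 = 8*3 + 1
3 = 3*1 + 0  (stop)
So 337/78 = [4; 3, 8, 3].

[4; 3, 8, 3]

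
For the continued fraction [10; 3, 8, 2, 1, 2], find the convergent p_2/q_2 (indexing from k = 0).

Using pₖ = aₖpₖ₋₁ + pₖ₋₂, qₖ = aₖqₖ₋₁ + qₖ₋₂ (with p₋₁=1, p₋₂=0, q₋₁=0, q₋₂=1):
  k=0: a=10, p=10, q=1
  k=1: a=3, p=31, q=3
  k=2: a=8, p=258, q=25

258/25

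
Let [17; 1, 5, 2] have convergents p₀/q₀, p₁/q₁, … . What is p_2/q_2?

107/6

Using pₖ = aₖpₖ₋₁ + pₖ₋₂, qₖ = aₖqₖ₋₁ + qₖ₋₂ (with p₋₁=1, p₋₂=0, q₋₁=0, q₋₂=1):
  k=0: a=17, p=17, q=1
  k=1: a=1, p=18, q=1
  k=2: a=5, p=107, q=6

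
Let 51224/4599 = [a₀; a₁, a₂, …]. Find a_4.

51224 = 11·4599 + 635   →  a_0 = 11
4599 = 7·635 + 154   →  a_1 = 7
635 = 4·154 + 19   →  a_2 = 4
154 = 8·19 + 2   →  a_3 = 8
19 = 9·2 + 1   →  a_4 = 9

9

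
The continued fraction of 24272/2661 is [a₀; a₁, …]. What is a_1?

24272 = 9·2661 + 323   →  a_0 = 9
2661 = 8·323 + 77   →  a_1 = 8

8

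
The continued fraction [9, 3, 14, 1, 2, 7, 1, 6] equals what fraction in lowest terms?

Using pₖ = aₖpₖ₋₁ + pₖ₋₂ and qₖ = aₖqₖ₋₁ + qₖ₋₂:
  k=0: a=9, p=9, q=1
  k=1: a=3, p=28, q=3
  k=2: a=14, p=401, q=43
  k=3: a=1, p=429, q=46
  k=4: a=2, p=1259, q=135
  k=5: a=7, p=9242, q=991
  k=6: a=1, p=10501, q=1126
  k=7: a=6, p=72248, q=7747

72248/7747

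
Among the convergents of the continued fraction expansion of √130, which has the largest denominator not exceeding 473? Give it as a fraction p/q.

2611/229

√130 = [11; 2, 2, 22, …] (period length 3).
Convergents:
  p_0/q_0 = 11/1
  p_1/q_1 = 23/2
  p_2/q_2 = 57/5
  p_3/q_3 = 1277/112
  p_4/q_4 = 2611/229
  p_5/q_5 = 6499/570
q_4 = 229 ≤ 473 < 570 = q_5, so the answer is 2611/229.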